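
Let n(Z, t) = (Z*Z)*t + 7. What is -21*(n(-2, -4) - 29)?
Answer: 798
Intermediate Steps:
n(Z, t) = 7 + t*Z² (n(Z, t) = Z²*t + 7 = t*Z² + 7 = 7 + t*Z²)
-21*(n(-2, -4) - 29) = -21*((7 - 4*(-2)²) - 29) = -21*((7 - 4*4) - 29) = -21*((7 - 16) - 29) = -21*(-9 - 29) = -21*(-38) = 798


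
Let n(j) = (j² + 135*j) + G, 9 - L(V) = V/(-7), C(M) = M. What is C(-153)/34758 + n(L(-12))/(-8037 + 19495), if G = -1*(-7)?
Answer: 46988576/542072251 ≈ 0.086683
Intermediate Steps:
G = 7
L(V) = 9 + V/7 (L(V) = 9 - V/(-7) = 9 - V*(-1)/7 = 9 - (-1)*V/7 = 9 + V/7)
n(j) = 7 + j² + 135*j (n(j) = (j² + 135*j) + 7 = 7 + j² + 135*j)
C(-153)/34758 + n(L(-12))/(-8037 + 19495) = -153/34758 + (7 + (9 + (⅐)*(-12))² + 135*(9 + (⅐)*(-12)))/(-8037 + 19495) = -153*1/34758 + (7 + (9 - 12/7)² + 135*(9 - 12/7))/11458 = -17/3862 + (7 + (51/7)² + 135*(51/7))*(1/11458) = -17/3862 + (7 + 2601/49 + 6885/7)*(1/11458) = -17/3862 + (51139/49)*(1/11458) = -17/3862 + 51139/561442 = 46988576/542072251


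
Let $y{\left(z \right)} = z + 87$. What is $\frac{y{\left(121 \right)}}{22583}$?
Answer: $\frac{208}{22583} \approx 0.0092105$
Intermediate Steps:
$y{\left(z \right)} = 87 + z$
$\frac{y{\left(121 \right)}}{22583} = \frac{87 + 121}{22583} = 208 \cdot \frac{1}{22583} = \frac{208}{22583}$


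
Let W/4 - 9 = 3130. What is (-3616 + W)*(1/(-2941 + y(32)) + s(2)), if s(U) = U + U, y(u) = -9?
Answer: 10548306/295 ≈ 35757.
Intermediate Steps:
s(U) = 2*U
W = 12556 (W = 36 + 4*3130 = 36 + 12520 = 12556)
(-3616 + W)*(1/(-2941 + y(32)) + s(2)) = (-3616 + 12556)*(1/(-2941 - 9) + 2*2) = 8940*(1/(-2950) + 4) = 8940*(-1/2950 + 4) = 8940*(11799/2950) = 10548306/295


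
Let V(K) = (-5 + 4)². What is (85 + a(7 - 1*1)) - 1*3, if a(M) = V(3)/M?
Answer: 493/6 ≈ 82.167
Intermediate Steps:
V(K) = 1 (V(K) = (-1)² = 1)
a(M) = 1/M
(85 + a(7 - 1*1)) - 1*3 = (85 + 1/(7 - 1*1)) - 1*3 = (85 + 1/(7 - 1)) - 3 = (85 + 1/6) - 3 = (85 + ⅙) - 3 = 511/6 - 3 = 493/6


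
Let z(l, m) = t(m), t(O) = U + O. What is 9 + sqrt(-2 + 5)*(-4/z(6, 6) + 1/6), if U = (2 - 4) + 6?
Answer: 9 - 7*sqrt(3)/30 ≈ 8.5959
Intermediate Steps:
U = 4 (U = -2 + 6 = 4)
t(O) = 4 + O
z(l, m) = 4 + m
9 + sqrt(-2 + 5)*(-4/z(6, 6) + 1/6) = 9 + sqrt(-2 + 5)*(-4/(4 + 6) + 1/6) = 9 + sqrt(3)*(-4/10 + 1*(1/6)) = 9 + sqrt(3)*(-4*1/10 + 1/6) = 9 + sqrt(3)*(-2/5 + 1/6) = 9 + sqrt(3)*(-7/30) = 9 - 7*sqrt(3)/30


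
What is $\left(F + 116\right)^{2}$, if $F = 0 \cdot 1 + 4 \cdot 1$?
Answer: $14400$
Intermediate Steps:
$F = 4$ ($F = 0 + 4 = 4$)
$\left(F + 116\right)^{2} = \left(4 + 116\right)^{2} = 120^{2} = 14400$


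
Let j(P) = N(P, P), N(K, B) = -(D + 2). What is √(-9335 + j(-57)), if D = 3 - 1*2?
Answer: I*√9338 ≈ 96.633*I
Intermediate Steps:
D = 1 (D = 3 - 2 = 1)
N(K, B) = -3 (N(K, B) = -(1 + 2) = -1*3 = -3)
j(P) = -3
√(-9335 + j(-57)) = √(-9335 - 3) = √(-9338) = I*√9338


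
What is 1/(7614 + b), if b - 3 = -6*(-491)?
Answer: 1/10563 ≈ 9.4670e-5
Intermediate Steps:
b = 2949 (b = 3 - 6*(-491) = 3 + 2946 = 2949)
1/(7614 + b) = 1/(7614 + 2949) = 1/10563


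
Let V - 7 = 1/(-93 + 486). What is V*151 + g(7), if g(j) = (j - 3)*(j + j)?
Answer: 437560/393 ≈ 1113.4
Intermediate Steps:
g(j) = 2*j*(-3 + j) (g(j) = (-3 + j)*(2*j) = 2*j*(-3 + j))
V = 2752/393 (V = 7 + 1/(-93 + 486) = 7 + 1/393 = 2752/393 ≈ 7.0025)
V*151 + g(7) = (2752/393)*151 + 2*7*(-3 + 7) = 415552/393 + 2*7*4 = 415552/393 + 56 = 437560/393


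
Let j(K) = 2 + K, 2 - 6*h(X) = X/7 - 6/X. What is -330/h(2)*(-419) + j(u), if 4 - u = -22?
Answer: 176008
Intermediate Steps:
u = 26 (u = 4 - 1*(-22) = 4 + 22 = 26)
h(X) = ⅓ + 1/X - X/42 (h(X) = ⅓ - (X/7 - 6/X)/6 = ⅓ - (-6/X + X/7)/6 = ⅓ + (1/X - X/42) = ⅓ + 1/X - X/42)
-330/h(2)*(-419) + j(u) = -330*84/(42 - 1*2*(-14 + 2))*(-419) + (2 + 26) = -330*84/(42 - 1*2*(-12))*(-419) + 28 = -330*84/(42 + 24)*(-419) + 28 = -330/((1/42)*(½)*66)*(-419) + 28 = -330/11/14*(-419) + 28 = -330*14/11*(-419) + 28 = -420*(-419) + 28 = 175980 + 28 = 176008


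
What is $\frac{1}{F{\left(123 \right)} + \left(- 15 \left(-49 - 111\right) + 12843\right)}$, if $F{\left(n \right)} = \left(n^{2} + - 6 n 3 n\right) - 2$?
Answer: $- \frac{1}{241952} \approx -4.133 \cdot 10^{-6}$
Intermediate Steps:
$F{\left(n \right)} = -2 - 17 n^{2}$ ($F{\left(n \right)} = \left(n^{2} + - 18 n n\right) - 2 = \left(n^{2} - 18 n^{2}\right) - 2 = - 17 n^{2} - 2 = -2 - 17 n^{2}$)
$\frac{1}{F{\left(123 \right)} + \left(- 15 \left(-49 - 111\right) + 12843\right)} = \frac{1}{\left(-2 - 17 \cdot 123^{2}\right) + \left(- 15 \left(-49 - 111\right) + 12843\right)} = \frac{1}{\left(-2 - 257193\right) + \left(\left(-15\right) \left(-160\right) + 12843\right)} = \frac{1}{\left(-2 - 257193\right) + \left(2400 + 12843\right)} = \frac{1}{-257195 + 15243} = \frac{1}{-241952} = - \frac{1}{241952}$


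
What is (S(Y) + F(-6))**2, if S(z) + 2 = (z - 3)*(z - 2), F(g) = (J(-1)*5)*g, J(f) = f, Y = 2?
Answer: 784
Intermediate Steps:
F(g) = -5*g (F(g) = (-1*5)*g = -5*g)
S(z) = -2 + (-3 + z)*(-2 + z) (S(z) = -2 + (z - 3)*(z - 2) = -2 + (-3 + z)*(-2 + z))
(S(Y) + F(-6))**2 = ((4 + 2**2 - 5*2) - 5*(-6))**2 = ((4 + 4 - 10) + 30)**2 = (-2 + 30)**2 = 28**2 = 784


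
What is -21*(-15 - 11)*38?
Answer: 20748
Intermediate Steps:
-21*(-15 - 11)*38 = -21*(-26)*38 = 546*38 = 20748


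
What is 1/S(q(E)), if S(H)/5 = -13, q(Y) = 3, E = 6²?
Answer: -1/65 ≈ -0.015385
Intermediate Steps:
E = 36
S(H) = -65 (S(H) = 5*(-13) = -65)
1/S(q(E)) = 1/(-65) = -1/65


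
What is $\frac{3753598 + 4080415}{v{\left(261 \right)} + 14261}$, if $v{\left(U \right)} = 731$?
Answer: $\frac{7834013}{14992} \approx 522.55$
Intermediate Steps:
$\frac{3753598 + 4080415}{v{\left(261 \right)} + 14261} = \frac{3753598 + 4080415}{731 + 14261} = \frac{7834013}{14992}$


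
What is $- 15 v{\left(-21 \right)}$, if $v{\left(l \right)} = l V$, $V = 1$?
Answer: $315$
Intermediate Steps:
$v{\left(l \right)} = l$ ($v{\left(l \right)} = l 1 = l$)
$- 15 v{\left(-21 \right)} = \left(-15\right) \left(-21\right) = 315$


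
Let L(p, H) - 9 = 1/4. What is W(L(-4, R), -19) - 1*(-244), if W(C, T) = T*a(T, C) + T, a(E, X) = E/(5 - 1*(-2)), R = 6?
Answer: 1936/7 ≈ 276.57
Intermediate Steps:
a(E, X) = E/7 (a(E, X) = E/(5 + 2) = E/7)
L(p, H) = 37/4 (L(p, H) = 9 + 1/4 = 37/4)
W(C, T) = T + T**2/7 (W(C, T) = T*(T/7) + T = T**2/7 + T = T + T**2/7)
W(L(-4, R), -19) - 1*(-244) = (1/7)*(-19)*(7 - 19) - 1*(-244) = (1/7)*(-19)*(-12) + 244 = 228/7 + 244 = 1936/7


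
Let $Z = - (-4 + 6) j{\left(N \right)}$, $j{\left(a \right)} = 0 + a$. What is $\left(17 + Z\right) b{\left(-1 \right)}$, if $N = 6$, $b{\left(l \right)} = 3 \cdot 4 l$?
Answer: $-60$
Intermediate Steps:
$b{\left(l \right)} = 12 l$
$j{\left(a \right)} = a$
$Z = -12$ ($Z = - (-4 + 6) 6 = \left(-1\right) 2 \cdot 6 = \left(-2\right) 6 = -12$)
$\left(17 + Z\right) b{\left(-1 \right)} = \left(17 - 12\right) 12 \left(-1\right) = 5 \left(-12\right) = -60$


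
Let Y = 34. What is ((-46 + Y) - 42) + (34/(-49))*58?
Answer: -4618/49 ≈ -94.245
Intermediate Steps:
((-46 + Y) - 42) + (34/(-49))*58 = ((-46 + 34) - 42) + (34/(-49))*58 = (-12 - 42) + (34*(-1/49))*58 = -54 - 34/49*58 = -54 - 1972/49 = -4618/49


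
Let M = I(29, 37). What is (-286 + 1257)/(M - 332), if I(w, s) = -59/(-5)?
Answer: -4855/1601 ≈ -3.0325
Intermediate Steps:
I(w, s) = 59/5 (I(w, s) = -59*(-1/5) = 59/5)
M = 59/5 ≈ 11.800
(-286 + 1257)/(M - 332) = (-286 + 1257)/(59/5 - 332) = 971/(-1601/5) = 971*(-5/1601) = -4855/1601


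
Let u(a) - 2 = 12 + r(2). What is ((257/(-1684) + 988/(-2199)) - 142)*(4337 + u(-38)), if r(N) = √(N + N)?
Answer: -766231611557/1234372 ≈ -6.2075e+5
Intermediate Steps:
r(N) = √2*√N (r(N) = √(2*N) = √2*√N)
u(a) = 16 (u(a) = 2 + (12 + √2*√2) = 2 + (12 + 2) = 2 + 14 = 16)
((257/(-1684) + 988/(-2199)) - 142)*(4337 + u(-38)) = ((257/(-1684) + 988/(-2199)) - 142)*(4337 + 16) = ((257*(-1/1684) + 988*(-1/2199)) - 142)*4353 = ((-257/1684 - 988/2199) - 142)*4353 = (-2228935/3703116 - 142)*4353 = -528071407/3703116*4353 = -766231611557/1234372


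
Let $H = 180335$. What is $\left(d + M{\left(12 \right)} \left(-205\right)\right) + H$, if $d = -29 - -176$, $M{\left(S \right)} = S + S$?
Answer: $175562$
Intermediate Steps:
$M{\left(S \right)} = 2 S$
$d = 147$ ($d = -29 + 176 = 147$)
$\left(d + M{\left(12 \right)} \left(-205\right)\right) + H = \left(147 + 2 \cdot 12 \left(-205\right)\right) + 180335 = \left(147 + 24 \left(-205\right)\right) + 180335 = \left(147 - 4920\right) + 180335 = -4773 + 180335 = 175562$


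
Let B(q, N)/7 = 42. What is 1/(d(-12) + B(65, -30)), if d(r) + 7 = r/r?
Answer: 1/288 ≈ 0.0034722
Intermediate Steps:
d(r) = -6 (d(r) = -7 + r/r = -7 + 1 = -6)
B(q, N) = 294 (B(q, N) = 7*42 = 294)
1/(d(-12) + B(65, -30)) = 1/(-6 + 294) = 1/288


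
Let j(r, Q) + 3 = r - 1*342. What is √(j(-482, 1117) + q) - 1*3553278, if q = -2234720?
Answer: -3553278 + I*√2235547 ≈ -3.5533e+6 + 1495.2*I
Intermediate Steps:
j(r, Q) = -345 + r (j(r, Q) = -3 + (r - 1*342) = -3 + (r - 342) = -3 + (-342 + r) = -345 + r)
√(j(-482, 1117) + q) - 1*3553278 = √((-345 - 482) - 2234720) - 1*3553278 = √(-827 - 2234720) - 3553278 = √(-2235547) - 3553278 = I*√2235547 - 3553278 = -3553278 + I*√2235547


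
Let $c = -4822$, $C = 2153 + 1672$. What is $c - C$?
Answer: $-8647$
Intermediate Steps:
$C = 3825$
$c - C = -4822 - 3825 = -8647$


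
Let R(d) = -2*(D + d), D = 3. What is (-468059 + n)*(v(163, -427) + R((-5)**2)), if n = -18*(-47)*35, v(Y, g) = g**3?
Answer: 34135244770011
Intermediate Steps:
R(d) = -6 - 2*d (R(d) = -2*(3 + d) = -6 - 2*d)
n = 29610 (n = 846*35 = 29610)
(-468059 + n)*(v(163, -427) + R((-5)**2)) = (-468059 + 29610)*((-427)**3 + (-6 - 2*(-5)**2)) = -438449*(-77854483 + (-6 - 2*25)) = -438449*(-77854483 + (-6 - 50)) = -438449*(-77854483 - 56) = -438449*(-77854539) = 34135244770011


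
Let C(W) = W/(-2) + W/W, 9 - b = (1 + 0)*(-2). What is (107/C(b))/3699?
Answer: -214/33291 ≈ -0.0064282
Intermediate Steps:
b = 11 (b = 9 - (1 + 0)*(-2) = 9 - (-2) = 9 - 1*(-2) = 9 + 2 = 11)
C(W) = 1 - W/2 (C(W) = W*(-½) + 1 = -W/2 + 1 = 1 - W/2)
(107/C(b))/3699 = (107/(1 - ½*11))/3699 = (107/(1 - 11/2))/3699 = (107/(-9/2))/3699 = (107*(-2/9))/3699 = (1/3699)*(-214/9) = -214/33291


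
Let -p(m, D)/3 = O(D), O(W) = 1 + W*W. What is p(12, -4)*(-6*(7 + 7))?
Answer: 4284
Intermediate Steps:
O(W) = 1 + W²
p(m, D) = -3 - 3*D² (p(m, D) = -3*(1 + D²) = -3 - 3*D²)
p(12, -4)*(-6*(7 + 7)) = (-3 - 3*(-4)²)*(-6*(7 + 7)) = (-3 - 3*16)*(-6*14) = (-3 - 48)*(-84) = -51*(-84) = 4284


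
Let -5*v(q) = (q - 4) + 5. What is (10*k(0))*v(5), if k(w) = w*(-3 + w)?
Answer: 0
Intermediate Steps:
v(q) = -⅕ - q/5 (v(q) = -((q - 4) + 5)/5 = -((-4 + q) + 5)/5 = -(1 + q)/5 = -⅕ - q/5)
(10*k(0))*v(5) = (10*(0*(-3 + 0)))*(-⅕ - ⅕*5) = (10*(0*(-3)))*(-⅕ - 1) = (10*0)*(-6/5) = 0*(-6/5) = 0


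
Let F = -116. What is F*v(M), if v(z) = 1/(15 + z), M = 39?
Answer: -58/27 ≈ -2.1481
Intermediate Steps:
F*v(M) = -116/(15 + 39) = -116/54 = -116*1/54 = -58/27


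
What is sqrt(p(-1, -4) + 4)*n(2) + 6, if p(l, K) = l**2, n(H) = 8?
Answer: 6 + 8*sqrt(5) ≈ 23.889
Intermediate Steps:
sqrt(p(-1, -4) + 4)*n(2) + 6 = sqrt((-1)**2 + 4)*8 + 6 = sqrt(1 + 4)*8 + 6 = sqrt(5)*8 + 6 = 8*sqrt(5) + 6 = 6 + 8*sqrt(5)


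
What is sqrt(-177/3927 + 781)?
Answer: sqrt(1338151430)/1309 ≈ 27.946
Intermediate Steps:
sqrt(-177/3927 + 781) = sqrt(-177*1/3927 + 781) = sqrt(-59/1309 + 781) = sqrt(1022270/1309) = sqrt(1338151430)/1309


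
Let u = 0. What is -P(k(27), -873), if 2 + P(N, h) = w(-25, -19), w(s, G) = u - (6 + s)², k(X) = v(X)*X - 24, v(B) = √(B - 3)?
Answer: 363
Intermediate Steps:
v(B) = √(-3 + B)
k(X) = -24 + X*√(-3 + X) (k(X) = √(-3 + X)*X - 24 = X*√(-3 + X) - 24 = -24 + X*√(-3 + X))
w(s, G) = -(6 + s)² (w(s, G) = 0 - (6 + s)² = -(6 + s)²)
P(N, h) = -363 (P(N, h) = -2 - (6 - 25)² = -2 - 1*(-19)² = -2 - 1*361 = -2 - 361 = -363)
-P(k(27), -873) = -1*(-363) = 363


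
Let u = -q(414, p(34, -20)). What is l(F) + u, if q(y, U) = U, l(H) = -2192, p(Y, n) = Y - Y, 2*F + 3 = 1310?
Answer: -2192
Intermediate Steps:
F = 1307/2 (F = -3/2 + (½)*1310 = -3/2 + 655 = 1307/2 ≈ 653.50)
p(Y, n) = 0
u = 0 (u = -1*0 = 0)
l(F) + u = -2192 + 0 = -2192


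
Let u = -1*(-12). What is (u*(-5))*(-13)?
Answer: 780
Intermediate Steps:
u = 12
(u*(-5))*(-13) = (12*(-5))*(-13) = -60*(-13) = 780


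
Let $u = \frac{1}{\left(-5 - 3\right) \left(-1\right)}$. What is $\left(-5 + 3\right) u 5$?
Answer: $- \frac{5}{4} \approx -1.25$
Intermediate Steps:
$u = \frac{1}{8}$ ($u = \frac{1}{\left(-8\right) \left(-1\right)} = \frac{1}{8} \approx 0.125$)
$\left(-5 + 3\right) u 5 = \left(-5 + 3\right) \frac{1}{8} \cdot 5 = \left(-2\right) \frac{1}{8} \cdot 5 = \left(- \frac{1}{4}\right) 5 = - \frac{5}{4}$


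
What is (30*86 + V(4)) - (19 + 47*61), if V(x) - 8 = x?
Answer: -294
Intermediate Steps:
V(x) = 8 + x
(30*86 + V(4)) - (19 + 47*61) = (30*86 + (8 + 4)) - (19 + 47*61) = (2580 + 12) - (19 + 2867) = 2592 - 1*2886 = 2592 - 2886 = -294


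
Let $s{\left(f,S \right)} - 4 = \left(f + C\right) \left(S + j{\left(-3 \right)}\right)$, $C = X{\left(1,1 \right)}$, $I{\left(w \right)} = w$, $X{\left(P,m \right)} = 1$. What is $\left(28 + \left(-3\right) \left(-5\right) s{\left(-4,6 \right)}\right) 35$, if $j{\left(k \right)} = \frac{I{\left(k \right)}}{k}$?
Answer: $-7945$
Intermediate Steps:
$C = 1$
$j{\left(k \right)} = 1$ ($j{\left(k \right)} = \frac{k}{k} = 1$)
$s{\left(f,S \right)} = 4 + \left(1 + S\right) \left(1 + f\right)$ ($s{\left(f,S \right)} = 4 + \left(f + 1\right) \left(S + 1\right) = 4 + \left(1 + f\right) \left(1 + S\right) = 4 + \left(1 + S\right) \left(1 + f\right)$)
$\left(28 + \left(-3\right) \left(-5\right) s{\left(-4,6 \right)}\right) 35 = \left(28 + \left(-3\right) \left(-5\right) \left(5 + 6 - 4 + 6 \left(-4\right)\right)\right) 35 = \left(28 + 15 \left(5 + 6 - 4 - 24\right)\right) 35 = \left(28 + 15 \left(-17\right)\right) 35 = \left(28 - 255\right) 35 = \left(-227\right) 35 = -7945$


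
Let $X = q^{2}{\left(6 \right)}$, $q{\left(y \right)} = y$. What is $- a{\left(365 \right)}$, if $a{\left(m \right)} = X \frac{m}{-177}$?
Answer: $\frac{4380}{59} \approx 74.237$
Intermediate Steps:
$X = 36$ ($X = 6^{2} = 36$)
$a{\left(m \right)} = - \frac{12 m}{59}$ ($a{\left(m \right)} = 36 \frac{m}{-177} = 36 m \left(- \frac{1}{177}\right) = 36 \left(- \frac{m}{177}\right) = - \frac{12 m}{59}$)
$- a{\left(365 \right)} = - \frac{\left(-12\right) 365}{59} = \left(-1\right) \left(- \frac{4380}{59}\right) = \frac{4380}{59}$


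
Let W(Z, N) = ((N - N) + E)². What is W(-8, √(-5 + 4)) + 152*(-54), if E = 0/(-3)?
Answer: -8208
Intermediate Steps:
E = 0 (E = 0*(-⅓) = 0)
W(Z, N) = 0 (W(Z, N) = ((N - N) + 0)² = (0 + 0)² = 0² = 0)
W(-8, √(-5 + 4)) + 152*(-54) = 0 + 152*(-54) = 0 - 8208 = -8208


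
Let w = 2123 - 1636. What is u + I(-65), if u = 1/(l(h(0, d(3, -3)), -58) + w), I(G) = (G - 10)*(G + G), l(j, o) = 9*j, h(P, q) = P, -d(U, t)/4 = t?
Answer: 4748251/487 ≈ 9750.0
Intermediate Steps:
d(U, t) = -4*t
w = 487
I(G) = 2*G*(-10 + G) (I(G) = (-10 + G)*(2*G) = 2*G*(-10 + G))
u = 1/487 (u = 1/(9*0 + 487) = 1/(0 + 487) = 1/487 ≈ 0.0020534)
u + I(-65) = 1/487 + 2*(-65)*(-10 - 65) = 1/487 + 2*(-65)*(-75) = 1/487 + 9750 = 4748251/487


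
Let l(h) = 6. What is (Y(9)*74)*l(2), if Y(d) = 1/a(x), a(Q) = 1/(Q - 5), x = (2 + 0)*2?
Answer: -444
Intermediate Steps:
x = 4 (x = 2*2 = 4)
a(Q) = 1/(-5 + Q)
Y(d) = -1 (Y(d) = 1/(1/(-5 + 4)) = 1/(1/(-1)) = 1/(-1) = -1)
(Y(9)*74)*l(2) = -1*74*6 = -74*6 = -444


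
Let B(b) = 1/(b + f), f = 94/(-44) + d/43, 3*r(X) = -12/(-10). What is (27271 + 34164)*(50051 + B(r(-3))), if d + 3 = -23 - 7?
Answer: 36415550972405/11843 ≈ 3.0749e+9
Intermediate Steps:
d = -33 (d = -3 + (-23 - 7) = -3 - 30 = -33)
r(X) = ⅖ (r(X) = (-12/(-10))/3 = (-12*(-⅒))/3 = (⅓)*(6/5) = ⅖)
f = -2747/946 (f = 94/(-44) - 33/43 = 94*(-1/44) - 33*1/43 = -47/22 - 33/43 = -2747/946 ≈ -2.9038)
B(b) = 1/(-2747/946 + b) (B(b) = 1/(b - 2747/946) = 1/(-2747/946 + b))
(27271 + 34164)*(50051 + B(r(-3))) = (27271 + 34164)*(50051 + 946/(-2747 + 946*(⅖))) = 61435*(50051 + 946/(-2747 + 1892/5)) = 61435*(50051 + 946/(-11843/5)) = 61435*(50051 + 946*(-5/11843)) = 61435*(50051 - 4730/11843) = 61435*(592749263/11843) = 36415550972405/11843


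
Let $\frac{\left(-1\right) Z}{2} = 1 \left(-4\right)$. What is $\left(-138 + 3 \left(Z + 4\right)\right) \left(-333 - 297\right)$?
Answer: $64260$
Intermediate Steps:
$Z = 8$ ($Z = - 2 \cdot 1 \left(-4\right) = \left(-2\right) \left(-4\right) = 8$)
$\left(-138 + 3 \left(Z + 4\right)\right) \left(-333 - 297\right) = \left(-138 + 3 \left(8 + 4\right)\right) \left(-333 - 297\right) = \left(-138 + 3 \cdot 12\right) \left(-630\right) = \left(-138 + 36\right) \left(-630\right) = \left(-102\right) \left(-630\right) = 64260$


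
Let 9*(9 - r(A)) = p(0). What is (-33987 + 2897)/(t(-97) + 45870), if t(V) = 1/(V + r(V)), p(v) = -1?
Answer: -24592190/36283161 ≈ -0.67778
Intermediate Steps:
r(A) = 82/9 (r(A) = 9 - 1/9*(-1) = 9 + 1/9 = 82/9)
t(V) = 1/(82/9 + V) (t(V) = 1/(V + 82/9) = 1/(82/9 + V))
(-33987 + 2897)/(t(-97) + 45870) = (-33987 + 2897)/(9/(82 + 9*(-97)) + 45870) = -31090/(9/(82 - 873) + 45870) = -31090/(9/(-791) + 45870) = -31090/(9*(-1/791) + 45870) = -31090/(-9/791 + 45870) = -31090/36283161/791 = -31090*791/36283161 = -24592190/36283161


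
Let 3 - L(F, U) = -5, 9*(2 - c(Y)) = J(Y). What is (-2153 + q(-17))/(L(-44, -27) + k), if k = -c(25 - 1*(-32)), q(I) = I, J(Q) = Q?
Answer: -6510/37 ≈ -175.95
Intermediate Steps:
c(Y) = 2 - Y/9
L(F, U) = 8 (L(F, U) = 3 - 1*(-5) = 3 + 5 = 8)
k = 13/3 (k = -(2 - (25 - 1*(-32))/9) = -(2 - (25 + 32)/9) = -(2 - ⅑*57) = -(2 - 19/3) = -1*(-13/3) = 13/3 ≈ 4.3333)
(-2153 + q(-17))/(L(-44, -27) + k) = (-2153 - 17)/(8 + 13/3) = -2170/37/3 = -2170*3/37 = -6510/37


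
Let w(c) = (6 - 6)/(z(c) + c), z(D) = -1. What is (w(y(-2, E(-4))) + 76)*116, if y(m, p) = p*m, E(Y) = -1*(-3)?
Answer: 8816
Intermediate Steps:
E(Y) = 3
y(m, p) = m*p
w(c) = 0 (w(c) = (6 - 6)/(-1 + c) = 0/(-1 + c) = 0)
(w(y(-2, E(-4))) + 76)*116 = (0 + 76)*116 = 76*116 = 8816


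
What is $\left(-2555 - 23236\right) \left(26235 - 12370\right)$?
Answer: $-357592215$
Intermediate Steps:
$\left(-2555 - 23236\right) \left(26235 - 12370\right) = \left(-2555 - 23236\right) 13865 = \left(-25791\right) 13865 = -357592215$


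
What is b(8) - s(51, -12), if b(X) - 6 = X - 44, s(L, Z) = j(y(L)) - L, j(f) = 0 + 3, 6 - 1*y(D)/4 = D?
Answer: 18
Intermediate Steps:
y(D) = 24 - 4*D
j(f) = 3
s(L, Z) = 3 - L
b(X) = -38 + X (b(X) = 6 + (X - 44) = 6 + (-44 + X) = -38 + X)
b(8) - s(51, -12) = (-38 + 8) - (3 - 1*51) = -30 - (3 - 51) = -30 - 1*(-48) = -30 + 48 = 18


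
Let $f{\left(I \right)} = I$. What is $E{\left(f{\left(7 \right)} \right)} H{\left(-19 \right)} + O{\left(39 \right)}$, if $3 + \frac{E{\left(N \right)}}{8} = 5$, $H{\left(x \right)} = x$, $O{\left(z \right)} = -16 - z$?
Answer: $-359$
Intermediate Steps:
$E{\left(N \right)} = 16$ ($E{\left(N \right)} = -24 + 8 \cdot 5 = -24 + 40 = 16$)
$E{\left(f{\left(7 \right)} \right)} H{\left(-19 \right)} + O{\left(39 \right)} = 16 \left(-19\right) - 55 = -304 - 55 = -359$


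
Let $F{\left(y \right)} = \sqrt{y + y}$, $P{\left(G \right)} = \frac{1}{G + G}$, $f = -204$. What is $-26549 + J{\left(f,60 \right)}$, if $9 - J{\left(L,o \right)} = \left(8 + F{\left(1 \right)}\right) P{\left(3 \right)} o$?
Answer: $-26620 - 10 \sqrt{2} \approx -26634.0$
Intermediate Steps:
$P{\left(G \right)} = \frac{1}{2 G}$
$F{\left(y \right)} = \sqrt{2} \sqrt{y}$ ($F{\left(y \right)} = \sqrt{2 y} = \sqrt{2} \sqrt{y}$)
$J{\left(L,o \right)} = 9 - o \left(\frac{4}{3} + \frac{\sqrt{2}}{6}\right)$ ($J{\left(L,o \right)} = 9 - \left(8 + \sqrt{2} \sqrt{1}\right) \frac{1}{2 \cdot 3} o = 9 - \left(8 + \sqrt{2} \cdot 1\right) \frac{1}{2} \cdot \frac{1}{3} o = 9 - \left(8 + \sqrt{2}\right) \frac{1}{6} o = 9 - \left(\frac{4}{3} + \frac{\sqrt{2}}{6}\right) o = 9 - o \left(\frac{4}{3} + \frac{\sqrt{2}}{6}\right)$)
$-26549 + J{\left(f,60 \right)} = -26549 - \left(71 + 10 \sqrt{2}\right) = -26620 - 10 \sqrt{2}$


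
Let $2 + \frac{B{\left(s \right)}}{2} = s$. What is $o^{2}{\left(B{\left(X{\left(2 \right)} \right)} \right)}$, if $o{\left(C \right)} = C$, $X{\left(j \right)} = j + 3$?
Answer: $36$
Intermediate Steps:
$X{\left(j \right)} = 3 + j$
$B{\left(s \right)} = -4 + 2 s$
$o^{2}{\left(B{\left(X{\left(2 \right)} \right)} \right)} = \left(-4 + 2 \left(3 + 2\right)\right)^{2} = \left(-4 + 2 \cdot 5\right)^{2} = \left(-4 + 10\right)^{2} = 6^{2} = 36$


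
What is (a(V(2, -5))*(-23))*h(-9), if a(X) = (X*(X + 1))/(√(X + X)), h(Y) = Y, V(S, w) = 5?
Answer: 621*√10 ≈ 1963.8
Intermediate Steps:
a(X) = √2*√X*(1 + X)/2 (a(X) = (X*(1 + X))/(√(2*X)) = (X*(1 + X))/((√2*√X)) = (X*(1 + X))*(√2/(2*√X)) = √2*√X*(1 + X)/2)
(a(V(2, -5))*(-23))*h(-9) = ((√2*√5*(1 + 5)/2)*(-23))*(-9) = (((½)*√2*√5*6)*(-23))*(-9) = ((3*√10)*(-23))*(-9) = -69*√10*(-9) = 621*√10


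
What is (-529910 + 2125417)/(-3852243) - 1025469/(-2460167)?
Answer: 25142107298/9477161104581 ≈ 0.0026529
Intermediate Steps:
(-529910 + 2125417)/(-3852243) - 1025469/(-2460167) = 1595507*(-1/3852243) - 1025469*(-1/2460167) = -1595507/3852243 + 1025469/2460167 = 25142107298/9477161104581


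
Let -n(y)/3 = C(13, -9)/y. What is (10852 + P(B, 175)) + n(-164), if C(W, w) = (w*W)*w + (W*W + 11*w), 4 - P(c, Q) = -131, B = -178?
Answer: 1805237/164 ≈ 11008.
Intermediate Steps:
P(c, Q) = 135 (P(c, Q) = 4 - 1*(-131) = 4 + 131 = 135)
C(W, w) = W² + 11*w + W*w² (C(W, w) = (W*w)*w + (W² + 11*w) = W*w² + (W² + 11*w) = W² + 11*w + W*w²)
n(y) = -3369/y (n(y) = -3*(13² + 11*(-9) + 13*(-9)²)/y = -3*(169 - 99 + 13*81)/y = -3*(169 - 99 + 1053)/y = -3369/y)
(10852 + P(B, 175)) + n(-164) = (10852 + 135) - 3369/(-164) = 10987 - 3369*(-1/164) = 10987 + 3369/164 = 1805237/164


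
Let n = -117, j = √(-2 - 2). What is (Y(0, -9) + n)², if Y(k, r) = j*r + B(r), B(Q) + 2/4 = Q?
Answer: 62713/4 + 4554*I ≈ 15678.0 + 4554.0*I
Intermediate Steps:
j = 2*I (j = √(-4) = 2*I ≈ 2.0*I)
B(Q) = -½ + Q
Y(k, r) = -½ + r + 2*I*r (Y(k, r) = (2*I)*r + (-½ + r) = 2*I*r + (-½ + r) = -½ + r + 2*I*r)
(Y(0, -9) + n)² = ((-½ - 9 + 2*I*(-9)) - 117)² = ((-½ - 9 - 18*I) - 117)² = ((-19/2 - 18*I) - 117)² = (-253/2 - 18*I)²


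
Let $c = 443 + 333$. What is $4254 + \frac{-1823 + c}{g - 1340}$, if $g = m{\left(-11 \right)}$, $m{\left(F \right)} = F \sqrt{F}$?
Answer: $\frac{2548515818}{598977} - \frac{3839 i \sqrt{11}}{598977} \approx 4254.8 - 0.021257 i$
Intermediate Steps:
$m{\left(F \right)} = F^{\frac{3}{2}}$
$c = 776$
$g = - 11 i \sqrt{11}$ ($g = \left(-11\right)^{\frac{3}{2}} = - 11 i \sqrt{11} \approx - 36.483 i$)
$4254 + \frac{-1823 + c}{g - 1340} = 4254 + \frac{-1823 + 776}{- 11 i \sqrt{11} - 1340} = 4254 - \frac{1047}{-1340 - 11 i \sqrt{11}}$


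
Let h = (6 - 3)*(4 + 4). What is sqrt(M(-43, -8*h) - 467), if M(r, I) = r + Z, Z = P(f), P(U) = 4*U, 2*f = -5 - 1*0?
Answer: 2*I*sqrt(130) ≈ 22.803*I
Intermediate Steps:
h = 24 (h = 3*8 = 24)
f = -5/2 (f = (-5 - 1*0)/2 = (-5 + 0)/2 = (1/2)*(-5) = -5/2 ≈ -2.5000)
Z = -10 (Z = 4*(-5/2) = -10)
M(r, I) = -10 + r (M(r, I) = r - 10 = -10 + r)
sqrt(M(-43, -8*h) - 467) = sqrt((-10 - 43) - 467) = sqrt(-53 - 467) = sqrt(-520) = 2*I*sqrt(130)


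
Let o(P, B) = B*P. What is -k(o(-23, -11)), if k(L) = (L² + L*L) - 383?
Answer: -127635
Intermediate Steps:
k(L) = -383 + 2*L² (k(L) = (L² + L²) - 383 = 2*L² - 383 = -383 + 2*L²)
-k(o(-23, -11)) = -(-383 + 2*(-11*(-23))²) = -(-383 + 2*253²) = -(-383 + 2*64009) = -(-383 + 128018) = -1*127635 = -127635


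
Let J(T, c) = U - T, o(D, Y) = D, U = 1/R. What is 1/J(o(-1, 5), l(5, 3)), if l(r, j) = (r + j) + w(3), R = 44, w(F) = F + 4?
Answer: 44/45 ≈ 0.97778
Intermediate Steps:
w(F) = 4 + F
l(r, j) = 7 + j + r (l(r, j) = (r + j) + (4 + 3) = (j + r) + 7 = 7 + j + r)
U = 1/44 ≈ 0.022727
J(T, c) = 1/44 - T
1/J(o(-1, 5), l(5, 3)) = 1/(1/44 - 1*(-1)) = 1/(1/44 + 1) = 1/(45/44) = 44/45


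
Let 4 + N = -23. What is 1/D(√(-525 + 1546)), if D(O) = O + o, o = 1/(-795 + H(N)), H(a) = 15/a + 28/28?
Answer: 64359/52210673740 + 51136801*√1021/52210673740 ≈ 0.031297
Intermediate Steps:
N = -27 (N = -4 - 23 = -27)
H(a) = 1 + 15/a (H(a) = 15/a + 28*(1/28) = 15/a + 1 = 1 + 15/a)
o = -9/7151 (o = 1/(-795 + (15 - 27)/(-27)) = 1/(-795 - 1/27*(-12)) = 1/(-795 + 4/9) = 1/(-7151/9) = -9/7151 ≈ -0.0012586)
D(O) = -9/7151 + O (D(O) = O - 9/7151 = -9/7151 + O)
1/D(√(-525 + 1546)) = 1/(-9/7151 + √(-525 + 1546)) = 1/(-9/7151 + √1021)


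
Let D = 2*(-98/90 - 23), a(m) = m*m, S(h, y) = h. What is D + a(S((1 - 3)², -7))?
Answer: -1448/45 ≈ -32.178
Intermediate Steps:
a(m) = m²
D = -2168/45 (D = 2*(-98*1/90 - 23) = 2*(-49/45 - 23) = 2*(-1084/45) = -2168/45 ≈ -48.178)
D + a(S((1 - 3)², -7)) = -2168/45 + ((1 - 3)²)² = -2168/45 + ((-2)²)² = -2168/45 + 4² = -2168/45 + 16 = -1448/45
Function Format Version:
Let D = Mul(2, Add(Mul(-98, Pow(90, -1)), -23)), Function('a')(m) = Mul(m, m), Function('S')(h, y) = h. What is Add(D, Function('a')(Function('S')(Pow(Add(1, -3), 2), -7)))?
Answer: Rational(-1448, 45) ≈ -32.178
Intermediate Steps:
Function('a')(m) = Pow(m, 2)
D = Rational(-2168, 45) (D = Mul(2, Add(Mul(-98, Rational(1, 90)), -23)) = Mul(2, Add(Rational(-49, 45), -23)) = Mul(2, Rational(-1084, 45)) = Rational(-2168, 45) ≈ -48.178)
Add(D, Function('a')(Function('S')(Pow(Add(1, -3), 2), -7))) = Add(Rational(-2168, 45), Pow(Pow(Add(1, -3), 2), 2)) = Add(Rational(-2168, 45), Pow(Pow(-2, 2), 2)) = Add(Rational(-2168, 45), Pow(4, 2)) = Add(Rational(-2168, 45), 16) = Rational(-1448, 45)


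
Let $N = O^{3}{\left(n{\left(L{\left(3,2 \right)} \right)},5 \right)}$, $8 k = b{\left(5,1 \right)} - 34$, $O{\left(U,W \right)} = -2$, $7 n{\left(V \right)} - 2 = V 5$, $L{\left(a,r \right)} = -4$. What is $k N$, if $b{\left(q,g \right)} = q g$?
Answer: $29$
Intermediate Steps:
$n{\left(V \right)} = \frac{2}{7} + \frac{5 V}{7}$ ($n{\left(V \right)} = \frac{2}{7} + \frac{V 5}{7} = \frac{2}{7} + \frac{5 V}{7}$)
$b{\left(q,g \right)} = g q$
$k = - \frac{29}{8}$ ($k = \frac{1 \cdot 5 - 34}{8} = \frac{5 - 34}{8} = \frac{1}{8} \left(-29\right) = - \frac{29}{8} \approx -3.625$)
$N = -8$ ($N = \left(-2\right)^{3} = -8$)
$k N = \left(- \frac{29}{8}\right) \left(-8\right) = 29$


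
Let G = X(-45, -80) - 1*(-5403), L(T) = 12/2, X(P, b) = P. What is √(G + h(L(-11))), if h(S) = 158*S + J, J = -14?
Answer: 22*√13 ≈ 79.322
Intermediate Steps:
L(T) = 6 (L(T) = 12*(½) = 6)
G = 5358 (G = -45 - 1*(-5403) = -45 + 5403 = 5358)
h(S) = -14 + 158*S (h(S) = 158*S - 14 = -14 + 158*S)
√(G + h(L(-11))) = √(5358 + (-14 + 158*6)) = √(5358 + (-14 + 948)) = √(5358 + 934) = √6292 = 22*√13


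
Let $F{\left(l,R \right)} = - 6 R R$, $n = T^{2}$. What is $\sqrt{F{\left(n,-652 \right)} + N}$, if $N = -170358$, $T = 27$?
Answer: $i \sqrt{2720982} \approx 1649.5 i$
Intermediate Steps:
$n = 729$ ($n = 27^{2} = 729$)
$F{\left(l,R \right)} = - 6 R^{2}$
$\sqrt{F{\left(n,-652 \right)} + N} = \sqrt{- 6 \left(-652\right)^{2} - 170358} = \sqrt{\left(-6\right) 425104 - 170358} = \sqrt{-2550624 - 170358} = \sqrt{-2720982} = i \sqrt{2720982}$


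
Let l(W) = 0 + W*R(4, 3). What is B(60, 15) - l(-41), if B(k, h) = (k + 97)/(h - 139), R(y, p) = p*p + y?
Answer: 65935/124 ≈ 531.73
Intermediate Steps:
R(y, p) = y + p**2 (R(y, p) = p**2 + y = y + p**2)
l(W) = 13*W (l(W) = 0 + W*(4 + 3**2) = 0 + W*(4 + 9) = 0 + W*13 = 0 + 13*W = 13*W)
B(k, h) = (97 + k)/(-139 + h)
B(60, 15) - l(-41) = (97 + 60)/(-139 + 15) - 13*(-41) = 157/(-124) - 1*(-533) = -1/124*157 + 533 = -157/124 + 533 = 65935/124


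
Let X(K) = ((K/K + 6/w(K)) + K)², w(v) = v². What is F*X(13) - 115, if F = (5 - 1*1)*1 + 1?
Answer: 24847405/28561 ≈ 869.98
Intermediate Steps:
F = 5 (F = (5 - 1)*1 + 1 = 4*1 + 1 = 4 + 1 = 5)
X(K) = (1 + K + 6/K²)² (X(K) = ((K/K + 6/(K²)) + K)² = ((1 + 6/K²) + K)² = (1 + K + 6/K²)²)
F*X(13) - 115 = 5*((6 + 13² + 13³)²/13⁴) - 115 = 5*((6 + 169 + 2197)²/28561) - 115 = 5*((1/28561)*2372²) - 115 = 5*((1/28561)*5626384) - 115 = 5*(5626384/28561) - 115 = 28131920/28561 - 115 = 24847405/28561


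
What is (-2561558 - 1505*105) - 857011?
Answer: -3576594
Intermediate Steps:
(-2561558 - 1505*105) - 857011 = (-2561558 - 158025) - 857011 = -2719583 - 857011 = -3576594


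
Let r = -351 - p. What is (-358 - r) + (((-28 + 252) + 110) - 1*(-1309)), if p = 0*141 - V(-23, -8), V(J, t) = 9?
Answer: 1627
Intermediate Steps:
p = -9 (p = 0*141 - 1*9 = 0 - 9 = -9)
r = -342 (r = -351 - 1*(-9) = -351 + 9 = -342)
(-358 - r) + (((-28 + 252) + 110) - 1*(-1309)) = (-358 - 1*(-342)) + (((-28 + 252) + 110) - 1*(-1309)) = (-358 + 342) + ((224 + 110) + 1309) = -16 + (334 + 1309) = -16 + 1643 = 1627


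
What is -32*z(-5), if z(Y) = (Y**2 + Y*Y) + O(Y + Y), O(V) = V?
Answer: -1280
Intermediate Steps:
z(Y) = 2*Y + 2*Y**2 (z(Y) = (Y**2 + Y*Y) + (Y + Y) = (Y**2 + Y**2) + 2*Y = 2*Y**2 + 2*Y = 2*Y + 2*Y**2)
-32*z(-5) = -64*(-5)*(1 - 5) = -64*(-5)*(-4) = -32*40 = -1280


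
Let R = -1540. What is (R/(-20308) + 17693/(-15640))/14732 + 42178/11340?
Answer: 2466909649527457/663267444628320 ≈ 3.7193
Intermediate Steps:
(R/(-20308) + 17693/(-15640))/14732 + 42178/11340 = (-1540/(-20308) + 17693/(-15640))/14732 + 42178/11340 = (-1540*(-1/20308) + 17693*(-1/15640))*(1/14732) + 42178*(1/11340) = (385/5077 - 17693/15640)*(1/14732) + 21089/5670 = -83805961/79404280*1/14732 + 21089/5670 = -83805961/1169783852960 + 21089/5670 = 2466909649527457/663267444628320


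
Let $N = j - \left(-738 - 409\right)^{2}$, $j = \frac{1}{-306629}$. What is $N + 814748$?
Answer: $- \frac{153578507570}{306629} \approx -5.0086 \cdot 10^{5}$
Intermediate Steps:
$j = - \frac{1}{306629} \approx -3.2613 \cdot 10^{-6}$
$N = - \frac{403403872062}{306629}$ ($N = - \frac{1}{306629} - \left(-738 - 409\right)^{2} = - \frac{1}{306629} - \left(-1147\right)^{2} = - \frac{1}{306629} - 1315609 = - \frac{403403872062}{306629} \approx -1.3156 \cdot 10^{6}$)
$N + 814748 = - \frac{403403872062}{306629} + 814748 = - \frac{153578507570}{306629}$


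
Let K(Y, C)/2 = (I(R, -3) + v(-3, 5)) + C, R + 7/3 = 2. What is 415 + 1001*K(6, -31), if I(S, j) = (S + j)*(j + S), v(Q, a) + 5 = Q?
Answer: -498767/9 ≈ -55419.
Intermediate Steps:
R = -1/3 (R = -7/3 + 2 = -1/3 ≈ -0.33333)
v(Q, a) = -5 + Q
I(S, j) = (S + j)**2 (I(S, j) = (S + j)*(S + j) = (S + j)**2)
K(Y, C) = 56/9 + 2*C (K(Y, C) = 2*(((-1/3 - 3)**2 + (-5 - 3)) + C) = 2*(((-10/3)**2 - 8) + C) = 2*((100/9 - 8) + C) = 2*(28/9 + C) = 56/9 + 2*C)
415 + 1001*K(6, -31) = 415 + 1001*(56/9 + 2*(-31)) = 415 + 1001*(56/9 - 62) = 415 + 1001*(-502/9) = 415 - 502502/9 = -498767/9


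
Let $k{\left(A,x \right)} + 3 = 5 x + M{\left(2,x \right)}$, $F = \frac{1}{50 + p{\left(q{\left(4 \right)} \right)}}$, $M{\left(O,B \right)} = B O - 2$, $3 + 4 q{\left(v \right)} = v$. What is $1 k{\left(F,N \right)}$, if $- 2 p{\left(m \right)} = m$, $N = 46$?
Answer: $317$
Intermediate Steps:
$q{\left(v \right)} = - \frac{3}{4} + \frac{v}{4}$
$M{\left(O,B \right)} = -2 + B O$
$p{\left(m \right)} = - \frac{m}{2}$
$F = \frac{8}{399}$ ($F = \frac{1}{50 - \frac{- \frac{3}{4} + \frac{1}{4} \cdot 4}{2}} = \frac{1}{50 - \frac{- \frac{3}{4} + 1}{2}} = \frac{1}{50 - \frac{1}{8}} = \frac{1}{\frac{399}{8}} = \frac{8}{399} \approx 0.02005$)
$k{\left(A,x \right)} = -5 + 7 x$ ($k{\left(A,x \right)} = -3 + \left(5 x + \left(-2 + x 2\right)\right) = -3 + \left(5 x + \left(-2 + 2 x\right)\right) = -3 + \left(-2 + 7 x\right) = -5 + 7 x$)
$1 k{\left(F,N \right)} = 1 \left(-5 + 7 \cdot 46\right) = 1 \left(-5 + 322\right) = 1 \cdot 317 = 317$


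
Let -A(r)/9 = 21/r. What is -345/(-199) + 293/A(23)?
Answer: -1275856/37611 ≈ -33.922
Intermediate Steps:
A(r) = -189/r
-345/(-199) + 293/A(23) = -345/(-199) + 293/((-189/23)) = -345*(-1/199) + 293/((-189*1/23)) = 345/199 + 293/(-189/23) = 345/199 + 293*(-23/189) = 345/199 - 6739/189 = -1275856/37611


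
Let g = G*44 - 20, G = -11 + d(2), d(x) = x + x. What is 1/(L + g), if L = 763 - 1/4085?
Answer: 4085/1776974 ≈ 0.0022989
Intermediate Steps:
d(x) = 2*x
G = -7 (G = -11 + 2*2 = -11 + 4 = -7)
g = -328 (g = -7*44 - 20 = -308 - 20 = -328)
L = 3116854/4085 (L = 763 - 1*1/4085 = 763 - 1/4085 = 3116854/4085 ≈ 763.00)
1/(L + g) = 1/(3116854/4085 - 328) = 1/(1776974/4085) = 4085/1776974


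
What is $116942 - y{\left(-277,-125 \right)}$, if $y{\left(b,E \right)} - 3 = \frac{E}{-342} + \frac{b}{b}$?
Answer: $\frac{39992671}{342} \approx 1.1694 \cdot 10^{5}$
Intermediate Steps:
$y{\left(b,E \right)} = 4 - \frac{E}{342}$ ($y{\left(b,E \right)} = 3 + \left(\frac{E}{-342} + \frac{b}{b}\right) = 3 + \left(E \left(- \frac{1}{342}\right) + 1\right) = 3 - \left(-1 + \frac{E}{342}\right) = 4 - \frac{E}{342}$)
$116942 - y{\left(-277,-125 \right)} = 116942 - \left(4 - - \frac{125}{342}\right) = 116942 - \left(4 + \frac{125}{342}\right) = 116942 - \frac{1493}{342} = \frac{39992671}{342}$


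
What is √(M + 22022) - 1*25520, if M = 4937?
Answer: -25520 + √26959 ≈ -25356.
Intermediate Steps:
√(M + 22022) - 1*25520 = √(4937 + 22022) - 1*25520 = √26959 - 25520 = -25520 + √26959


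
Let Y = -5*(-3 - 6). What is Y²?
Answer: 2025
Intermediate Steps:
Y = 45 (Y = -5*(-9) = 45)
Y² = 45² = 2025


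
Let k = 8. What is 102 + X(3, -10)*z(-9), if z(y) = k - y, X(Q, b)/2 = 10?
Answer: 442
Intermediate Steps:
X(Q, b) = 20 (X(Q, b) = 2*10 = 20)
z(y) = 8 - y
102 + X(3, -10)*z(-9) = 102 + 20*(8 - 1*(-9)) = 102 + 20*(8 + 9) = 102 + 20*17 = 102 + 340 = 442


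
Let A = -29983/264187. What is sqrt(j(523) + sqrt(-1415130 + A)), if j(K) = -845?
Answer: sqrt(-58976581468805 + 264187*I*sqrt(98768682162479791))/264187 ≈ 17.524 + 33.942*I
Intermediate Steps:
A = -29983/264187 (A = -29983*1/264187 = -29983/264187 ≈ -0.11349)
sqrt(j(523) + sqrt(-1415130 + A)) = sqrt(-845 + sqrt(-1415130 - 29983/264187)) = sqrt(-845 + sqrt(-373858979293/264187)) = sqrt(-845 + I*sqrt(98768682162479791)/264187)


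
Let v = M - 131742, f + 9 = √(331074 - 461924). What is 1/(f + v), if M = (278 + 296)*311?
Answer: 46763/2186909019 - 5*I*√5234/2186909019 ≈ 2.1383e-5 - 1.6541e-7*I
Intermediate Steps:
M = 178514 (M = 574*311 = 178514)
f = -9 + 5*I*√5234 (f = -9 + √(331074 - 461924) = -9 + √(-130850) = -9 + 5*I*√5234 ≈ -9.0 + 361.73*I)
v = 46772 (v = 178514 - 131742 = 46772)
1/(f + v) = 1/((-9 + 5*I*√5234) + 46772) = 1/(46763 + 5*I*√5234)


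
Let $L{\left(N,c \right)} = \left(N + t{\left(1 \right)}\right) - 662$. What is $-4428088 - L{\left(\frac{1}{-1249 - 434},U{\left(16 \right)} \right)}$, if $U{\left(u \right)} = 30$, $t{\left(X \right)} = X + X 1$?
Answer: $- \frac{7451361323}{1683} \approx -4.4274 \cdot 10^{6}$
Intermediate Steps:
$t{\left(X \right)} = 2 X$ ($t{\left(X \right)} = X + X = 2 X$)
$L{\left(N,c \right)} = -660 + N$ ($L{\left(N,c \right)} = \left(N + 2 \cdot 1\right) - 662 = \left(N + 2\right) - 662 = \left(2 + N\right) - 662 = -660 + N$)
$-4428088 - L{\left(\frac{1}{-1249 - 434},U{\left(16 \right)} \right)} = -4428088 - \left(-660 + \frac{1}{-1249 - 434}\right) = -4428088 - \left(-660 + \frac{1}{-1683}\right) = -4428088 - \left(-660 - \frac{1}{1683}\right) = -4428088 - - \frac{1110781}{1683} = -4428088 + \frac{1110781}{1683} = - \frac{7451361323}{1683}$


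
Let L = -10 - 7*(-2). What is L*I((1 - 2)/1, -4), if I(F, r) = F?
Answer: -4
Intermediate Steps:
L = 4 (L = -10 + 14 = 4)
L*I((1 - 2)/1, -4) = 4*((1 - 2)/1) = 4*(-1*1) = 4*(-1) = -4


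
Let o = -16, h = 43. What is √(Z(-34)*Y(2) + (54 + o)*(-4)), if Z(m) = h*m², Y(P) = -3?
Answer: 2*I*√37319 ≈ 386.36*I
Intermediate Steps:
Z(m) = 43*m²
√(Z(-34)*Y(2) + (54 + o)*(-4)) = √((43*(-34)²)*(-3) + (54 - 16)*(-4)) = √((43*1156)*(-3) + 38*(-4)) = √(49708*(-3) - 152) = √(-149124 - 152) = √(-149276) = 2*I*√37319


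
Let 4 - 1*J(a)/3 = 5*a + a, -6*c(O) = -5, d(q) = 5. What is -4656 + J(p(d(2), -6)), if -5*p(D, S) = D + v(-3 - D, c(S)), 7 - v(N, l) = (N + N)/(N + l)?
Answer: -198180/43 ≈ -4608.8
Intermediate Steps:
c(O) = 5/6 (c(O) = -1/6*(-5) = 5/6)
v(N, l) = 7 - 2*N/(N + l) (v(N, l) = 7 - (N + N)/(N + l) = 7 - 2*N/(N + l))
p(D, S) = -D/5 - (-55/6 - 5*D)/(5*(-13/6 - D)) (p(D, S) = -(D + (5*(-3 - D) + 7*(5/6))/((-3 - D) + 5/6))/5 = -(D + ((-15 - 5*D) + 35/6)/(-13/6 - D))/5 = -(D + (-55/6 - 5*D)/(-13/6 - D))/5 = -D/5 - (-55/6 - 5*D)/(5*(-13/6 - D)))
J(a) = 12 - 18*a (J(a) = 12 - 3*(5*a + a) = 12 - 18*a)
-4656 + J(p(d(2), -6)) = -4656 + (12 - 18*(-55 - 43*5 - 6*5**2)/(5*(13 + 6*5))) = -4656 + (12 - 18*(-55 - 215 - 6*25)/(5*(13 + 30))) = -4656 + (12 - 18*(-55 - 215 - 150)/(5*43)) = -4656 + (12 - 18*(-420)/(5*43)) = -4656 + (12 - 18*(-84/43)) = -4656 + (12 + 1512/43) = -4656 + 2028/43 = -198180/43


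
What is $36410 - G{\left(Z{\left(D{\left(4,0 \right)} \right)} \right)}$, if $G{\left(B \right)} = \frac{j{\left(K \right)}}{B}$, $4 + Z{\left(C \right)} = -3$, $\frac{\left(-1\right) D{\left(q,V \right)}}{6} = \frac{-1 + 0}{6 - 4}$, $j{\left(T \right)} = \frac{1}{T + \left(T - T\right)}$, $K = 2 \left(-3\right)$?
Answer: $\frac{1529219}{42} \approx 36410.0$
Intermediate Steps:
$K = -6$
$j{\left(T \right)} = \frac{1}{T}$ ($j{\left(T \right)} = \frac{1}{T + 0} = \frac{1}{T}$)
$D{\left(q,V \right)} = 3$ ($D{\left(q,V \right)} = - 6 \frac{-1 + 0}{6 - 4} = - 6 \left(- \frac{1}{2}\right) = - 6 \left(\left(-1\right) \frac{1}{2}\right) = \left(-6\right) \left(- \frac{1}{2}\right) = 3$)
$Z{\left(C \right)} = -7$ ($Z{\left(C \right)} = -4 - 3 = -7$)
$G{\left(B \right)} = - \frac{1}{6 B}$ ($G{\left(B \right)} = \frac{1}{\left(-6\right) B} = - \frac{1}{6 B}$)
$36410 - G{\left(Z{\left(D{\left(4,0 \right)} \right)} \right)} = 36410 - - \frac{1}{6 \left(-7\right)} = 36410 - \left(- \frac{1}{6}\right) \left(- \frac{1}{7}\right) = 36410 - \frac{1}{42} = \frac{1529219}{42}$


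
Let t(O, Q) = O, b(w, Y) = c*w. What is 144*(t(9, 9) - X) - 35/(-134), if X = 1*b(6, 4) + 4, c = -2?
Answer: 328067/134 ≈ 2448.3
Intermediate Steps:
b(w, Y) = -2*w
X = -8 (X = 1*(-2*6) + 4 = 1*(-12) + 4 = -12 + 4 = -8)
144*(t(9, 9) - X) - 35/(-134) = 144*(9 - 1*(-8)) - 35/(-134) = 144*(9 + 8) - 35*(-1/134) = 144*17 + 35/134 = 2448 + 35/134 = 328067/134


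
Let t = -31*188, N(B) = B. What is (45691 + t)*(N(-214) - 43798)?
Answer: -1754450356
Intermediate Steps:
t = -5828
(45691 + t)*(N(-214) - 43798) = (45691 - 5828)*(-214 - 43798) = 39863*(-44012) = -1754450356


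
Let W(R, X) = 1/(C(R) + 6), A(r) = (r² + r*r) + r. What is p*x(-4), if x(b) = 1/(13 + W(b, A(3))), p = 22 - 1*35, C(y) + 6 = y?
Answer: -52/51 ≈ -1.0196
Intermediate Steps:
C(y) = -6 + y
p = -13 (p = 22 - 35 = -13)
A(r) = r + 2*r² (A(r) = (r² + r²) + r = 2*r² + r = r + 2*r²)
W(R, X) = 1/R (W(R, X) = 1/((-6 + R) + 6) = 1/R)
x(b) = 1/(13 + 1/b)
p*x(-4) = -(-52)/(1 + 13*(-4)) = -(-52)/(1 - 52) = -(-52)/(-51) = -(-52)*(-1)/51 = -13*4/51 = -52/51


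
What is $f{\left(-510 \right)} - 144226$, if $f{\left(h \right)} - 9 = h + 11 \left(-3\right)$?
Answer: $-144760$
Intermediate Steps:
$f{\left(h \right)} = -24 + h$ ($f{\left(h \right)} = 9 + \left(h + 11 \left(-3\right)\right) = 9 + \left(h - 33\right) = 9 + \left(-33 + h\right) = -24 + h$)
$f{\left(-510 \right)} - 144226 = \left(-24 - 510\right) - 144226 = -534 - 144226 = -144760$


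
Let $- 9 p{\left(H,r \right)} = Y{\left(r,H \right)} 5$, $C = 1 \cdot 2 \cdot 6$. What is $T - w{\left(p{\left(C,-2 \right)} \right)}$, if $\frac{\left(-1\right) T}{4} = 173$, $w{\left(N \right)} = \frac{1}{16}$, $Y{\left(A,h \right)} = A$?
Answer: $- \frac{11073}{16} \approx -692.06$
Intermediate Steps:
$C = 12$ ($C = 2 \cdot 6 = 12$)
$p{\left(H,r \right)} = - \frac{5 r}{9}$ ($p{\left(H,r \right)} = - \frac{r 5}{9} = - \frac{5 r}{9}$)
$w{\left(N \right)} = \frac{1}{16}$
$T = -692$ ($T = \left(-4\right) 173 = -692$)
$T - w{\left(p{\left(C,-2 \right)} \right)} = -692 - \frac{1}{16} = - \frac{11073}{16}$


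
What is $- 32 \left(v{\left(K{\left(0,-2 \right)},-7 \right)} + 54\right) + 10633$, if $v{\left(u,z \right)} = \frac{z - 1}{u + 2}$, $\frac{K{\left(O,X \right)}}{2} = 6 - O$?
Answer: $\frac{62463}{7} \approx 8923.3$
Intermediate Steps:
$K{\left(O,X \right)} = 12 - 2 O$ ($K{\left(O,X \right)} = 2 \left(6 - O\right) = 12 - 2 O$)
$v{\left(u,z \right)} = \frac{-1 + z}{2 + u}$
$- 32 \left(v{\left(K{\left(0,-2 \right)},-7 \right)} + 54\right) + 10633 = - 32 \left(\frac{-1 - 7}{2 + \left(12 - 0\right)} + 54\right) + 10633 = - 32 \left(\frac{1}{2 + \left(12 + 0\right)} \left(-8\right) + 54\right) + 10633 = - 32 \left(\frac{1}{2 + 12} \left(-8\right) + 54\right) + 10633 = - 32 \left(\frac{1}{14} \left(-8\right) + 54\right) + 10633 = - 32 \left(- \frac{4}{7} + 54\right) + 10633 = \left(-32\right) \frac{374}{7} + 10633 = - \frac{11968}{7} + 10633 = \frac{62463}{7}$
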